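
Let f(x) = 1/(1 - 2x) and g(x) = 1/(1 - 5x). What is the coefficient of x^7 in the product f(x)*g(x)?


The coefficient of x^n in f*g is the Cauchy product: sum_{k=0}^{n} a^k * b^(n-k).
With a=2, b=5, n=7:
sum_{k=0}^{7} 2^k * 5^(7-k)
= 130123

130123


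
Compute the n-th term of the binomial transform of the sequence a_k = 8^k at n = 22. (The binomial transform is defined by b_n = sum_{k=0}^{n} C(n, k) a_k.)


With a_k = 8^k, b_n = sum_{k=0}^{n} C(n, k) 8^k = (1 + 8)^n by the binomial theorem.
For n = 22: (1 + 8)^22 = 9^22 = 984770902183611232881.

984770902183611232881


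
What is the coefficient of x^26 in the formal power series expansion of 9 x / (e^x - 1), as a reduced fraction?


The exponential generating function for Bernoulli numbers is
x / (e^x - 1) = sum_{k>=0} B_k x^k / k!.
So the coefficient of x^26 in 9 x / (e^x - 1) is 9 B_26 / 26!.
Computing: B_26 = 8553103/6, 26! = 403291461126605635584000000, giving
9 * 8553103/6 / 403291461126605635584000000 = 657931/20681613391107981312000000.

657931/20681613391107981312000000


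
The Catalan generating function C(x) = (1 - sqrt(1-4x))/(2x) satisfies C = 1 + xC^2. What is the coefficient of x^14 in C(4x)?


Substituting x -> 4x scales the n-th coefficient by 4^n, so [x^14] C(4x) = 4^14 * C_14.
C_14 = C(2*14, 14)/(15) = 40116600/15 = 2674440.
So 4^14 * 2674440 = 268435456 * 2674440 = 717914520944640.

717914520944640


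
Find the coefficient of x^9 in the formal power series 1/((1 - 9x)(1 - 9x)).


By partial fractions or Cauchy convolution:
The coefficient equals sum_{k=0}^{9} 9^k * 9^(9-k).
= 3874204890

3874204890


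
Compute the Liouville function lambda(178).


The Liouville function is lambda(k) = (-1)^Omega(k), where Omega(k) counts the prime factors of k with multiplicity.
Factoring: 178 = 2 * 89, so Omega(178) = 2.
lambda(178) = (-1)^2 = 1.

1


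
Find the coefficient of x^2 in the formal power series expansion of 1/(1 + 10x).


Write 1/(1 + c x) = 1/(1 - (-c) x) and apply the geometric-series identity
1/(1 - y) = sum_{k>=0} y^k to get 1/(1 + c x) = sum_{k>=0} (-c)^k x^k.
So the coefficient of x^k is (-c)^k = (-1)^k * c^k.
Here c = 10 and k = 2:
(-10)^2 = 1 * 100 = 100

100


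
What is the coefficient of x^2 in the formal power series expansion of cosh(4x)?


The Maclaurin series is cosh(t) = sum_{m>=0} t^(2m) / (2m)!, so substituting t = 4x, only even powers of x are nonzero, with coefficient of x^(2m) equal to 4^(2m) / (2m)!.
For x^2 the coefficient is 4^2/2! = 16/2 = 8.

8


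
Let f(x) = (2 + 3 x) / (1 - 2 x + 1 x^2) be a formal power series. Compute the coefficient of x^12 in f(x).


Write f(x) = sum_{k>=0} a_k x^k. Multiplying both sides by 1 - 2 x + 1 x^2 gives
(1 - 2 x + 1 x^2) sum_{k>=0} a_k x^k = 2 + 3 x.
Matching coefficients:
 x^0: a_0 = 2
 x^1: a_1 - 2 a_0 = 3  =>  a_1 = 2*2 + 3 = 7
 x^k (k >= 2): a_k = 2 a_{k-1} - 1 a_{k-2}.
Iterating: a_2 = 12, a_3 = 17, a_4 = 22, a_5 = 27, a_6 = 32, a_7 = 37, a_8 = 42, a_9 = 47, a_10 = 52, a_11 = 57, a_12 = 62.
So the coefficient of x^12 is 62.

62


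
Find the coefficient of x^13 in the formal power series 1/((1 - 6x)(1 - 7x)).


By partial fractions or Cauchy convolution:
The coefficient equals sum_{k=0}^{13} 6^k * 7^(13-k).
= 599858908753

599858908753


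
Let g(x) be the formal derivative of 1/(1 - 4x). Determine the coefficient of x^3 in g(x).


Differentiate termwise: d/dx sum_{k>=0} 4^k x^k = sum_{k>=1} k 4^k x^(k-1) = sum_{j>=0} (j+1) 4^(j+1) x^j.
Equivalently, d/dx [1/(1 - 4x)] = 4/(1 - 4x)^2.
For j = 3: 4 * 4^4 = 4 * 256 = 1024.

1024


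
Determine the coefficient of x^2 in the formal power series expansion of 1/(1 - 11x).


The geometric series identity gives 1/(1 - c x) = sum_{k>=0} c^k x^k, so the coefficient of x^k is c^k.
Here c = 11 and k = 2.
Computing: 11^2 = 121

121


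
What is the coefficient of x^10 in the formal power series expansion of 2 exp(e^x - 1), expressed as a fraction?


exp(e^x - 1) is the exponential generating function for the Bell numbers Bell_k: exp(e^x - 1) = sum_{k>=0} Bell_k x^k / k!.
So the coefficient of x^10 in 2 exp(e^x - 1) is 2 Bell_10 / 10!.
Computing: Bell_10 = 115975 and 10! = 3628800, giving
2 * 115975/3628800 = 4639/72576.

4639/72576


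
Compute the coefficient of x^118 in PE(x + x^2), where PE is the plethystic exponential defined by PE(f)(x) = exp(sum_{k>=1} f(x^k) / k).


With f(x) = x + x^2, the exponent is sum_{k>=1} (x^k + x^(2k)) / k = -ln(1 - x) - ln(1 - x^2). Exponentiating:
PE(x + x^2) = 1 / ((1 - x)(1 - x^2)).
This is the generating function for partitions of n into parts of size 1 or 2. The number of 2's can be any j in 0..59, and the rest are 1's, so
[x^118] = floor(118/2) + 1 = 60.

60


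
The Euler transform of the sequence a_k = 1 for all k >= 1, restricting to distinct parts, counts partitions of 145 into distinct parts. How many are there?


Partitions of 145 into distinct parts can be computed via generating function.
Product (1+x)(1+x^2)(1+x^3)...
The coefficient of x^145 = 13699699

13699699


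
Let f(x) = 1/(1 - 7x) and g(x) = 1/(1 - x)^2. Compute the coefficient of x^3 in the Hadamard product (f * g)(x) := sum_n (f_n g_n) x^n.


f has coefficients f_k = 7^k. For g = 1/(1 - x)^2 the coefficient is g_k = C(k + 1, 1) = k + 1. The Hadamard coefficient is (f * g)_k = 7^k * (k + 1).
For k = 3: 7^3 * 4 = 343 * 4 = 1372.

1372


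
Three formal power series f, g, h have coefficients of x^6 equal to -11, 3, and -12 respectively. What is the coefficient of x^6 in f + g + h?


Series addition is componentwise:
-11 + 3 + -12
= -20

-20


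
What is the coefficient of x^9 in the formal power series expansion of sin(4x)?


The Maclaurin series is sin(t) = sum_{k>=0} (-1)^k t^(2k+1) / (2k+1)!, so substituting t = 4x, only odd powers of x are nonzero, with coefficient of x^(2k+1) equal to (-1)^k 4^(2k+1) / (2k+1)!.
Write 9 = 2*4 + 1, giving the coefficient (-1)^4 * 4^9 / 9! = 262144/362880 = 2048/2835.

2048/2835


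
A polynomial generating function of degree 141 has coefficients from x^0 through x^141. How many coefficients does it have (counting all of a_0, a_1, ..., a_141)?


A polynomial of degree 141 takes the form a_0 + a_1 x + ... + a_141 x^141.
The number of coefficients is 141 + 1 = 142.

142


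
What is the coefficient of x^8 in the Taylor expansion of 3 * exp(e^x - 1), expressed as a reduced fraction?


exp(e^x - 1) = sum_{k>=0} Bell_k x^k / k!, where Bell_k is the k-th Bell number.
So the coefficient of x^8 is 3 * Bell_8 / 8!.
Computing: Bell_8 = 4140 and 8! = 40320, giving
3 * 4140/40320 = 69/224.

69/224


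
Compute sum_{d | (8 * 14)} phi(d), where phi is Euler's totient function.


First, 8 * 14 = 112. One classical identity is sum_{d | n} phi(d) = n (each k in [1, n] has a unique gcd with n, and among the k's with gcd(k, n) = n/d there are phi(d) of them). So the sum equals 112. We also verify directly:
Divisors of 112: 1, 2, 4, 7, 8, 14, 16, 28, 56, 112.
phi values: 1, 1, 2, 6, 4, 6, 8, 12, 24, 48.
Sum = 112.

112


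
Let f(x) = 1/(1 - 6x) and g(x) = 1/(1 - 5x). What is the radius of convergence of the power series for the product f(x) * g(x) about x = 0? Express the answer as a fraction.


The radius of 1/(1 - 6x) is 1/6 (nearest singularity at x = 1/6), and the radius of 1/(1 - 5x) is 1/5.
The product f(x)*g(x) = 1/((1 - 6x)(1 - 5x)) has singularities at both 1/6 and 1/5, so its radius of convergence is the distance to the nearest one:
min(1/6, 1/5) = 1/6.

1/6


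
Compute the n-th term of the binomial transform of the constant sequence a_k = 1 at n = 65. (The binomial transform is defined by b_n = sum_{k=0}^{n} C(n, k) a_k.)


With a_k = 1 for all k, b_n = sum_{k=0}^{n} C(n, k) = 2^n by the binomial theorem.
For n = 65: 2^65 = 36893488147419103232.

36893488147419103232


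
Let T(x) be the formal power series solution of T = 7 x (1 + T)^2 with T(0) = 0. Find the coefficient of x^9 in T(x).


Apply the Lagrange inversion formula: if T = 7 x * phi(T) with phi(t) = (1 + t)^2, then [x^n] T = 7^n * (1/n) [t^(n-1)] phi(t)^n = 7^n * (1/n) [t^(n-1)] (1 + t)^(2n) = 7^n * (1/n) C(2n, n-1).
Using the identity C(2n, n-1) = C(2n, n) * n / (n+1), the unscaled factor equals C(2n, n) / (n+1) = C_n, the n-th Catalan number.
For n = 9: C_9 = C(18, 9) / 10 = 48620/10 = 4862.
With the 7^9 = 40353607 factor, the coefficient is 40353607 * 4862 = 196199237234.

196199237234


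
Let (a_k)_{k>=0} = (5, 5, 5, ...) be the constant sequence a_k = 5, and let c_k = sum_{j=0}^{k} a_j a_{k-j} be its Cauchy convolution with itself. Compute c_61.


Since a_j = 5 for all j >= 0, the convolution sum becomes
c_k = sum_{j=0}^{k} 5 * 5 = 25 * (k + 1).
Equivalently, the generating function of (a_k) is 5/(1 - x) and its square is 25/(1 - x)^2 = sum_{k>=0} 25(k + 1) x^k.
For k = 61: 25 * 62 = 1550.

1550


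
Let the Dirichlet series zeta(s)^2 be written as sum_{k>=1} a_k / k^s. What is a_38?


The Dirichlet convolution of the constant function 1 with itself gives (1 * 1)(k) = sum_{d | k} 1 = d(k), the number of positive divisors of k.
Since zeta(s) = sum_{k>=1} 1/k^s, we have zeta(s)^2 = sum_{k>=1} d(k)/k^s, so a_k = d(k).
For k = 38: the divisors are 1, 2, 19, 38.
Count = 4.

4


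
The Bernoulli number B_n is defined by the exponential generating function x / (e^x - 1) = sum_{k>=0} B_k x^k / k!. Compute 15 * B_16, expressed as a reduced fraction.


Bernoulli numbers can also be computed recursively via B_0 = 1 and sum_{j=0}^{m} C(m+1, j) B_j = 0 for m >= 1. Odd-index Bernoulli numbers vanish for k >= 3.
Computing B_16 = -3617/510, so 15 * B_16 = 15 * -3617/510 = -3617/34.

-3617/34


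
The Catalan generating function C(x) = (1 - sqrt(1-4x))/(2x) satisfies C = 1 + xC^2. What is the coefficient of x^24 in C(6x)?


Substituting x -> 6x scales the n-th coefficient by 6^n, so [x^24] C(6x) = 6^24 * C_24.
C_24 = C(2*24, 24)/(25) = 32247603683100/25 = 1289904147324.
So 6^24 * 1289904147324 = 4738381338321616896 * 1289904147324 = 6112057739903699207511871586304.

6112057739903699207511871586304


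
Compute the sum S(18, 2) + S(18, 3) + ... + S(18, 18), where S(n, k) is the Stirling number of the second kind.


By definition, S(n, k) counts partitions of an n-set into exactly k nonempty blocks.
Computing row n = 18 for k = 2..18:
S(18, k): 131071, 64439010, 2798806985, 28958095545, 110687251039, 197462483400, 189036065010, 106175395755, 37112163803, 8391004908, 1256328866, 125854638, 8408778, 367200, 9996, 153, 1
Sum = 682076806158.

682076806158


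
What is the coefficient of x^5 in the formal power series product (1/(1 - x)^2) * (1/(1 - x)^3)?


Combine the factors: (1/(1 - x)^2) * (1/(1 - x)^3) = 1/(1 - x)^5.
Then use 1/(1 - x)^r = sum_{k>=0} C(k + r - 1, r - 1) x^k with r = 5 and k = 5:
C(9, 4) = 126.

126


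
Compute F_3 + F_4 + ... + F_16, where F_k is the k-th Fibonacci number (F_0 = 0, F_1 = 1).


Use the identity sum_{k=0}^{N} F_k = F_{N+2} - 1 (which follows from F_{k+2} - F_{k+1} = F_k). Then
sum_{k=3}^{16} F_k = (F_{18} - 1) - (F_{4} - 1) = F_{18} - F_{4}.
Computing: F_{18} = 2584, F_{4} = 3, so
Sum = 2584 - 3 = 2581.

2581


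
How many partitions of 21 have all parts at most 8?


Using the generating function (1-x)^(-1)(1-x^2)^(-1)...(1-x^8)^(-1),
the coefficient of x^21 counts these restricted partitions.
Result = 525

525


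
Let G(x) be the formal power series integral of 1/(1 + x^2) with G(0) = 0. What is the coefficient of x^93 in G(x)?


1/(1 + x^2) = sum_{j>=0} (-1)^j x^(2j). Integrating termwise with G(0) = 0:
G(x) = sum_{j>=0} (-1)^j x^(2j+1) / (2j+1) = arctan(x).
Only odd powers are nonzero. For x^93 write 93 = 2*46 + 1, giving
(-1)^46 / 93 = 1/93 = 1/93.

1/93


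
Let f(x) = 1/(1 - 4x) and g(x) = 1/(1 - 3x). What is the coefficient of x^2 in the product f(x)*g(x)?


The coefficient of x^n in f*g is the Cauchy product: sum_{k=0}^{n} a^k * b^(n-k).
With a=4, b=3, n=2:
sum_{k=0}^{2} 4^k * 3^(2-k)
= 37

37


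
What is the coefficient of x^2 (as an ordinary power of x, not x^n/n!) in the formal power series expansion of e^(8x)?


The exponential series is e^y = sum_{k>=0} y^k / k!. Substituting y = 8x gives
e^(8x) = sum_{k>=0} 8^k x^k / k!.
So the coefficient of x^n is a^n/n! with a = 8, n = 2:
8^2 / 2! = 64/2 = 32

32


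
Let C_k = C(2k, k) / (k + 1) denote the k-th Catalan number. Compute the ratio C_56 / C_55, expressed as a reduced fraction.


Using C_k = (2k)! / (k! (k+1)!), the ratio C_{k+1}/C_k simplifies to
C_{k+1}/C_k = [(2k+2)! / ((k+1)! (k+2)!)] * [k! (k+1)! / (2k)!]
 = (2k+2)(2k+1) / ((k+1)(k+2)) = 2(2k+1) / (k+2).
For k = 55: 2(2*55 + 1) / (55 + 2) = 222/57 = 74/19.

74/19


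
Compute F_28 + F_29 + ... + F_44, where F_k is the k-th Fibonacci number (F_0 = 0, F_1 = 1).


Use the identity sum_{k=0}^{N} F_k = F_{N+2} - 1 (which follows from F_{k+2} - F_{k+1} = F_k). Then
sum_{k=28}^{44} F_k = (F_{46} - 1) - (F_{29} - 1) = F_{46} - F_{29}.
Computing: F_{46} = 1836311903, F_{29} = 514229, so
Sum = 1836311903 - 514229 = 1835797674.

1835797674


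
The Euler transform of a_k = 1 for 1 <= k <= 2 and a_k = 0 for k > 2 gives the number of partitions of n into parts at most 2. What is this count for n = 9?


Partitions of 9 into parts at most 2:
Using generating function (1-x)^(-1)(1-x^2)^(-1),
the coefficient of x^9 = 5

5


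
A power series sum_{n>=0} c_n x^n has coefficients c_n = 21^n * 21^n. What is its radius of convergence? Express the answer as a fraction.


By the root test (Cauchy-Hadamard), the radius is R = 1 / limsup_n |c_n|^(1/n).
Here |c_n|^(1/n) = (21^n * 21^n)^(1/n) = 21 * 21 = 441 for all n.
So R = 1/441 = 1/441.

1/441


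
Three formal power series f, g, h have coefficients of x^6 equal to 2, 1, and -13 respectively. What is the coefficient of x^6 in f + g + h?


Series addition is componentwise:
2 + 1 + -13
= -10

-10


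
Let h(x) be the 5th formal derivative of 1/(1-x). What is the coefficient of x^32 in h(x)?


Differentiating 5 times: d^5/dx^5 [1/(1-x)] = 5!/(1-x)^6.
The expansion 1/(1-x)^6 = sum_{k>=0} C(k+5, 5) x^k, so the coefficient of x^n in 5!/(1-x)^6 is 5! * C(n+5, 5).
For n = 32: 120 * C(37, 5) = 120 * 435897 = 52307640

52307640


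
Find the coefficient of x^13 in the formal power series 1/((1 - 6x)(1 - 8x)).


By partial fractions or Cauchy convolution:
The coefficient equals sum_{k=0}^{13} 6^k * 8^(13-k).
= 2159841173504

2159841173504


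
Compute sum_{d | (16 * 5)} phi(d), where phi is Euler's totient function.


First, 16 * 5 = 80. One classical identity is sum_{d | n} phi(d) = n (each k in [1, n] has a unique gcd with n, and among the k's with gcd(k, n) = n/d there are phi(d) of them). So the sum equals 80. We also verify directly:
Divisors of 80: 1, 2, 4, 5, 8, 10, 16, 20, 40, 80.
phi values: 1, 1, 2, 4, 4, 4, 8, 8, 16, 32.
Sum = 80.

80


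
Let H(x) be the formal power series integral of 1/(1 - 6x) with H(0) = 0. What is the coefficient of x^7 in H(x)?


1/(1 - 6x) = sum_{k>=0} 6^k x^k. Integrating termwise with H(0) = 0:
H(x) = sum_{k>=0} 6^k x^(k+1) / (k+1) = sum_{m>=1} 6^(m-1) x^m / m.
For m = 7: 6^6/7 = 46656/7 = 46656/7.

46656/7


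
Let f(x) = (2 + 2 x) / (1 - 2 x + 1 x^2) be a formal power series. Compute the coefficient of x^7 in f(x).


Write f(x) = sum_{k>=0} a_k x^k. Multiplying both sides by 1 - 2 x + 1 x^2 gives
(1 - 2 x + 1 x^2) sum_{k>=0} a_k x^k = 2 + 2 x.
Matching coefficients:
 x^0: a_0 = 2
 x^1: a_1 - 2 a_0 = 2  =>  a_1 = 2*2 + 2 = 6
 x^k (k >= 2): a_k = 2 a_{k-1} - 1 a_{k-2}.
Iterating: a_2 = 10, a_3 = 14, a_4 = 18, a_5 = 22, a_6 = 26, a_7 = 30.
So the coefficient of x^7 is 30.

30


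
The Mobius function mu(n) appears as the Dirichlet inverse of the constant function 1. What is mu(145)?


145 = 5 * 29 (all distinct primes).
mu(145) = (-1)^2 = 1

1


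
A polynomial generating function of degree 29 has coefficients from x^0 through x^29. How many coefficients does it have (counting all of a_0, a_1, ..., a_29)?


A polynomial of degree 29 takes the form a_0 + a_1 x + ... + a_29 x^29.
The number of coefficients is 29 + 1 = 30.

30


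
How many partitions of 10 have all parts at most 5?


Using the generating function (1-x)^(-1)(1-x^2)^(-1)...(1-x^5)^(-1),
the coefficient of x^10 counts these restricted partitions.
Result = 30

30


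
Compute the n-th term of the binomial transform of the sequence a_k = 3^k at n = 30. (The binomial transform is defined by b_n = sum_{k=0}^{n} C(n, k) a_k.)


With a_k = 3^k, b_n = sum_{k=0}^{n} C(n, k) 3^k = (1 + 3)^n by the binomial theorem.
For n = 30: (1 + 3)^30 = 4^30 = 1152921504606846976.

1152921504606846976


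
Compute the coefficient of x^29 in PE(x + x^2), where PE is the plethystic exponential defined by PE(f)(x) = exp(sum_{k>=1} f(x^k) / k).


With f(x) = x + x^2, the exponent is sum_{k>=1} (x^k + x^(2k)) / k = -ln(1 - x) - ln(1 - x^2). Exponentiating:
PE(x + x^2) = 1 / ((1 - x)(1 - x^2)).
This is the generating function for partitions of n into parts of size 1 or 2. The number of 2's can be any j in 0..14, and the rest are 1's, so
[x^29] = floor(29/2) + 1 = 15.

15


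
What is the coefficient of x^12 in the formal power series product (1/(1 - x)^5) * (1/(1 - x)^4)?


Combine the factors: (1/(1 - x)^5) * (1/(1 - x)^4) = 1/(1 - x)^9.
Then use 1/(1 - x)^r = sum_{k>=0} C(k + r - 1, r - 1) x^k with r = 9 and k = 12:
C(20, 8) = 125970.

125970


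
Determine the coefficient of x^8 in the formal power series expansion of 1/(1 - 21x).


The geometric series identity gives 1/(1 - c x) = sum_{k>=0} c^k x^k, so the coefficient of x^k is c^k.
Here c = 21 and k = 8.
Computing: 21^8 = 37822859361

37822859361


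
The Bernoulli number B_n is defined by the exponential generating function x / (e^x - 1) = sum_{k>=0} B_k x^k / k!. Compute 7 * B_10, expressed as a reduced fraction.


Bernoulli numbers can also be computed recursively via B_0 = 1 and sum_{j=0}^{m} C(m+1, j) B_j = 0 for m >= 1. Odd-index Bernoulli numbers vanish for k >= 3.
Computing B_10 = 5/66, so 7 * B_10 = 7 * 5/66 = 35/66.

35/66


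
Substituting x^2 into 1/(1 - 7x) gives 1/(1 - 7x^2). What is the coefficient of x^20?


The coefficient of x^(2m) in 1/(1 - 7x^2) is 7^m.
With n = 20 = 2*10, the coefficient is 7^10 = 282475249.

282475249


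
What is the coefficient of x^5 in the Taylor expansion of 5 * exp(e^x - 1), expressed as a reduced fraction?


exp(e^x - 1) = sum_{k>=0} Bell_k x^k / k!, where Bell_k is the k-th Bell number.
So the coefficient of x^5 is 5 * Bell_5 / 5!.
Computing: Bell_5 = 52 and 5! = 120, giving
5 * 52/120 = 13/6.

13/6


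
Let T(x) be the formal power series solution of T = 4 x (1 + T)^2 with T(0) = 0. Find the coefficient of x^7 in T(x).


Apply the Lagrange inversion formula: if T = 4 x * phi(T) with phi(t) = (1 + t)^2, then [x^n] T = 4^n * (1/n) [t^(n-1)] phi(t)^n = 4^n * (1/n) [t^(n-1)] (1 + t)^(2n) = 4^n * (1/n) C(2n, n-1).
Using the identity C(2n, n-1) = C(2n, n) * n / (n+1), the unscaled factor equals C(2n, n) / (n+1) = C_n, the n-th Catalan number.
For n = 7: C_7 = C(14, 7) / 8 = 3432/8 = 429.
With the 4^7 = 16384 factor, the coefficient is 16384 * 429 = 7028736.

7028736


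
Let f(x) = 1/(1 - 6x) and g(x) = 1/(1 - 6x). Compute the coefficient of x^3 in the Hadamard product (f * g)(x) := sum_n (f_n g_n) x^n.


f has coefficients f_k = 6^k and g has coefficients g_k = 6^k, so the Hadamard product has coefficient (f*g)_k = 6^k * 6^k = 36^k.
For k = 3: 36^3 = 46656.

46656


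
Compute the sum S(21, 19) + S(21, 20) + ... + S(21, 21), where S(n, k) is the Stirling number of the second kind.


By definition, S(n, k) counts partitions of an n-set into exactly k nonempty blocks.
Computing row n = 21 for k = 19..21:
S(21, k): 19285, 210, 1
Sum = 19496.

19496


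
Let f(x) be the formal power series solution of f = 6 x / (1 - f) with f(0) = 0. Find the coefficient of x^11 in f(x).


Apply Lagrange inversion: f = 6 x * phi(f) with phi(t) = 1/(1 - t), so
[x^n] f = 6^n * (1/n) [t^(n-1)] phi(t)^n = 6^n * (1/n) [t^(n-1)] (1 - t)^(-n) = 6^n * (1/n) C(2n - 2, n - 1) = 6^n * C_{n-1}.
For n = 11: C_10 = C(20, 10) / 11 = 184756/11 = 16796.
With the 6^11 = 362797056 factor, the coefficient is 362797056 * 16796 = 6093539352576.

6093539352576


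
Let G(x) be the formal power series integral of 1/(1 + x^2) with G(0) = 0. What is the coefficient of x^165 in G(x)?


1/(1 + x^2) = sum_{j>=0} (-1)^j x^(2j). Integrating termwise with G(0) = 0:
G(x) = sum_{j>=0} (-1)^j x^(2j+1) / (2j+1) = arctan(x).
Only odd powers are nonzero. For x^165 write 165 = 2*82 + 1, giving
(-1)^82 / 165 = 1/165 = 1/165.

1/165


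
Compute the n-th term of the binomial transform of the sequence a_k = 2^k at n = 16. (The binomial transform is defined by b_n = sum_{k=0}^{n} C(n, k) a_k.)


With a_k = 2^k, b_n = sum_{k=0}^{n} C(n, k) 2^k = (1 + 2)^n by the binomial theorem.
For n = 16: (1 + 2)^16 = 3^16 = 43046721.

43046721


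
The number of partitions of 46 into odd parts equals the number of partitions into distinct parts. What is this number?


Computing partitions of 46 into odd parts (1, 3, 5, ...):
Using the generating function prod_{k>=0} 1/(1-x^(2k+1)),
the count is 2304

2304


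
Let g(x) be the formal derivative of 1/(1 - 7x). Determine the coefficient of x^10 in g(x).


Differentiate termwise: d/dx sum_{k>=0} 7^k x^k = sum_{k>=1} k 7^k x^(k-1) = sum_{j>=0} (j+1) 7^(j+1) x^j.
Equivalently, d/dx [1/(1 - 7x)] = 7/(1 - 7x)^2.
For j = 10: 11 * 7^11 = 11 * 1977326743 = 21750594173.

21750594173


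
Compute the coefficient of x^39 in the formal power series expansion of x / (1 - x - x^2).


Let f(x) = sum_{k>=0} a_k x^k. Multiplying f(x) * (1 - x - x^2) = x and matching coefficients gives a_0 = 0, a_1 = 1, and a_k = a_{k-1} + a_{k-2} for k >= 2. These are the Fibonacci numbers F_k.
Iterating from F_0 = 0, F_1 = 1:
F_0=0, F_1=1, F_2=1, F_3=2, F_4=3, F_5=5, F_6=8, F_7=13, F_8=21, F_9=34, ...
F_39 = 63245986.

63245986


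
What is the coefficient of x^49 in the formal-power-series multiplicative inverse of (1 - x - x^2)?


Let the inverse be f(x) = sum_{k>=0} a_k x^k. From f(x) * (1 - x - x^2) = 1 and matching coefficients:
 x^0: a_0 = 1.
 x^1: a_1 - a_0 = 0, so a_1 = 1.
 x^k (k >= 2): a_k - a_{k-1} - a_{k-2} = 0, i.e. a_k = a_{k-1} + a_{k-2}.
This is the Fibonacci-type recurrence shifted so that a_0 = a_1 = 1.
Iterating: a_0=1, a_1=1, a_2=2, a_3=3, a_4=5, a_5=8, a_6=13, a_7=21, a_8=34, a_9=55, ...
a_49 = 12586269025.

12586269025


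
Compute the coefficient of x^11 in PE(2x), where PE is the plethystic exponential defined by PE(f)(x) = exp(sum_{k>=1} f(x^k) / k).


With f(x) = 2x, the exponent is sum_{k>=1} 2 x^k / k = 2 * (-ln(1 - x)). Exponentiating:
PE(2x) = exp(-2 ln(1 - x)) = 1/(1 - x)^2.
By the negative binomial expansion, [x^n] 1/(1 - x)^2 = C(n + 1, 1).
For n = 11: C(12, 1) = 12.

12


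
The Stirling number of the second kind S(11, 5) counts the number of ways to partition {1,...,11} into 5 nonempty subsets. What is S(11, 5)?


Using the explicit formula S(n,k) = (1/k!) sum_{j=0}^{k} (-1)^(k-j) C(k,j) j^n:
S(11, 5) = 246730
Equivalently, S(n,k) is n! times the coefficient of x^n in the EGF (e^x - 1)^k / k!.

246730


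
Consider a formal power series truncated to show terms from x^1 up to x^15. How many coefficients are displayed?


From x^1 to x^15 inclusive, the count is 15 - 1 + 1 = 15.

15


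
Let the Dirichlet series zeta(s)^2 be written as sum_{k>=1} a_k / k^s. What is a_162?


The Dirichlet convolution of the constant function 1 with itself gives (1 * 1)(k) = sum_{d | k} 1 = d(k), the number of positive divisors of k.
Since zeta(s) = sum_{k>=1} 1/k^s, we have zeta(s)^2 = sum_{k>=1} d(k)/k^s, so a_k = d(k).
For k = 162: the divisors are 1, 2, 3, 6, 9, 18, 27, 54, 81, 162.
Count = 10.

10


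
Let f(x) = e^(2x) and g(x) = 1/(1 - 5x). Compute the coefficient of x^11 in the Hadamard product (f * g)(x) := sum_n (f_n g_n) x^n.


Expanding: f_k = 2^k/k! (from e^(2x)) and g_k = 5^k (from 1/(1 - 5x)). So the Hadamard coefficient (f * g)_k = 2^k 5^k / k! = (10)^k / k!.
For k = 11: 10^11/11! = 100000000000/39916800 = 15625000/6237.

15625000/6237


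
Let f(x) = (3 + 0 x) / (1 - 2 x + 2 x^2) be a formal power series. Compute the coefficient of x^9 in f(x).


Write f(x) = sum_{k>=0} a_k x^k. Multiplying both sides by 1 - 2 x + 2 x^2 gives
(1 - 2 x + 2 x^2) sum_{k>=0} a_k x^k = 3 + 0 x.
Matching coefficients:
 x^0: a_0 = 3
 x^1: a_1 - 2 a_0 = 0  =>  a_1 = 2*3 + 0 = 6
 x^k (k >= 2): a_k = 2 a_{k-1} - 2 a_{k-2}.
Iterating: a_2 = 6, a_3 = 0, a_4 = -12, a_5 = -24, a_6 = -24, a_7 = 0, a_8 = 48, a_9 = 96.
So the coefficient of x^9 is 96.

96


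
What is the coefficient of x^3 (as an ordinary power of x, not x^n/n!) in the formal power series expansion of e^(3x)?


The exponential series is e^y = sum_{k>=0} y^k / k!. Substituting y = 3x gives
e^(3x) = sum_{k>=0} 3^k x^k / k!.
So the coefficient of x^n is a^n/n! with a = 3, n = 3:
3^3 / 3! = 27/6 = 9/2

9/2


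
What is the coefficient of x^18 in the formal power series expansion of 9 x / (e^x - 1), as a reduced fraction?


The exponential generating function for Bernoulli numbers is
x / (e^x - 1) = sum_{k>=0} B_k x^k / k!.
So the coefficient of x^18 in 9 x / (e^x - 1) is 9 B_18 / 18!.
Computing: B_18 = 43867/798, 18! = 6402373705728000, giving
9 * 43867/798 / 6402373705728000 = 43867/567677135241216000.

43867/567677135241216000


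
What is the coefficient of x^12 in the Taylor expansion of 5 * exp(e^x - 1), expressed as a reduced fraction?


exp(e^x - 1) = sum_{k>=0} Bell_k x^k / k!, where Bell_k is the k-th Bell number.
So the coefficient of x^12 is 5 * Bell_12 / 12!.
Computing: Bell_12 = 4213597 and 12! = 479001600, giving
5 * 4213597/479001600 = 4213597/95800320.

4213597/95800320


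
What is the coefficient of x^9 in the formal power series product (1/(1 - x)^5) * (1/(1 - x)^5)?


Combine the factors: (1/(1 - x)^5) * (1/(1 - x)^5) = 1/(1 - x)^10.
Then use 1/(1 - x)^r = sum_{k>=0} C(k + r - 1, r - 1) x^k with r = 10 and k = 9:
C(18, 9) = 48620.

48620


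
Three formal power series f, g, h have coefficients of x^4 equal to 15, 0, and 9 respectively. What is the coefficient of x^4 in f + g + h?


Series addition is componentwise:
15 + 0 + 9
= 24

24


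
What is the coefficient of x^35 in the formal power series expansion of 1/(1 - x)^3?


The negative binomial / multiset identity is
1/(1 - x)^r = sum_{k>=0} C(k + r - 1, r - 1) x^k.
Here r = 3 and k = 35, so the coefficient is
C(35 + 2, 2) = C(37, 2)
= 666

666


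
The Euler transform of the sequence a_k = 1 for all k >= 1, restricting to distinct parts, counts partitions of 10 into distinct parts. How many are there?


Partitions of 10 into distinct parts can be computed via generating function.
Product (1+x)(1+x^2)(1+x^3)...
The coefficient of x^10 = 10

10


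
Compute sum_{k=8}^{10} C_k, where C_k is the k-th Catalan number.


C_8 through C_10: 1430, 4862, 16796
Sum = 1430 + 4862 + 16796
= 23088

23088


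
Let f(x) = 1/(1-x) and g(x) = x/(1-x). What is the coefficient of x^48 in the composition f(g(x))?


First simplify the composition: f(g(x)) = 1/(1 - x/(1-x)) = (1-x)/((1-x) - x) = (1-x)/(1-2x).
Now extract the coefficient. Write (1-x)/(1-2x) = 1/(1-2x) - x/(1-2x).
The coefficient of x^n in 1/(1-2x) is 2^n, and in x/(1-2x) is 2^(n-1) (for n >= 1).
So the coefficient of x^48 is 2^48 - 2^47 = 281474976710656 - 140737488355328 = 140737488355328.

140737488355328


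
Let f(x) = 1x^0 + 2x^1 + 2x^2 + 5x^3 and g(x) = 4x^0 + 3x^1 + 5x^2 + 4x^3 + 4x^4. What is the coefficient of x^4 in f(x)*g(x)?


Cauchy product at x^4:
1*4 + 2*4 + 2*5 + 5*3
= 37

37


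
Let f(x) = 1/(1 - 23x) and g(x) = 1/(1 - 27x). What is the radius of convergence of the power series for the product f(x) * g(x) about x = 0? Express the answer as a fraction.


The radius of 1/(1 - 23x) is 1/23 (nearest singularity at x = 1/23), and the radius of 1/(1 - 27x) is 1/27.
The product f(x)*g(x) = 1/((1 - 23x)(1 - 27x)) has singularities at both 1/23 and 1/27, so its radius of convergence is the distance to the nearest one:
min(1/23, 1/27) = 1/27.

1/27


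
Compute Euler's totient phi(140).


phi(n) counts integers in [1, n] coprime to n. Using the multiplicative formula phi(n) = n * prod_{p | n} (1 - 1/p):
140 = 2^2 * 5 * 7, so
phi(140) = 140 * (1 - 1/2) * (1 - 1/5) * (1 - 1/7) = 48.

48


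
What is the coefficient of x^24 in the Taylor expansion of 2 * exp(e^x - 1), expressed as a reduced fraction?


exp(e^x - 1) = sum_{k>=0} Bell_k x^k / k!, where Bell_k is the k-th Bell number.
So the coefficient of x^24 is 2 * Bell_24 / 24!.
Computing: Bell_24 = 445958869294805289 and 24! = 620448401733239439360000, giving
2 * 445958869294805289/620448401733239439360000 = 148652956431601763/103408066955539906560000.

148652956431601763/103408066955539906560000


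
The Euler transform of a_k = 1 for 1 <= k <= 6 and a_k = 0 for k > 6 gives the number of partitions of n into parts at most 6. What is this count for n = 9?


Partitions of 9 into parts at most 6:
Using generating function (1-x)^(-1)(1-x^2)^(-1)...(1-x^6)^(-1),
the coefficient of x^9 = 26

26


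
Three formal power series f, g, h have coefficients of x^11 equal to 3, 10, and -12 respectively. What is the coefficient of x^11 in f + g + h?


Series addition is componentwise:
3 + 10 + -12
= 1

1


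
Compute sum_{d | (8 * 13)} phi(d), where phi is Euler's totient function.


First, 8 * 13 = 104. One classical identity is sum_{d | n} phi(d) = n (each k in [1, n] has a unique gcd with n, and among the k's with gcd(k, n) = n/d there are phi(d) of them). So the sum equals 104. We also verify directly:
Divisors of 104: 1, 2, 4, 8, 13, 26, 52, 104.
phi values: 1, 1, 2, 4, 12, 12, 24, 48.
Sum = 104.

104


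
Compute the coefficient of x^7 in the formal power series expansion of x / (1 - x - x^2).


Let f(x) = sum_{k>=0} a_k x^k. Multiplying f(x) * (1 - x - x^2) = x and matching coefficients gives a_0 = 0, a_1 = 1, and a_k = a_{k-1} + a_{k-2} for k >= 2. These are the Fibonacci numbers F_k.
Iterating from F_0 = 0, F_1 = 1:
F_0=0, F_1=1, F_2=1, F_3=2, F_4=3, F_5=5, F_6=8, F_7=13
F_7 = 13.

13


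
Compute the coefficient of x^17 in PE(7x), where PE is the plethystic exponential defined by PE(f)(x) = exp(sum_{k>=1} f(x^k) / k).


With f(x) = 7x, the exponent is sum_{k>=1} 7 x^k / k = 7 * (-ln(1 - x)). Exponentiating:
PE(7x) = exp(-7 ln(1 - x)) = 1/(1 - x)^7.
By the negative binomial expansion, [x^n] 1/(1 - x)^7 = C(n + 6, 6).
For n = 17: C(23, 6) = 100947.

100947


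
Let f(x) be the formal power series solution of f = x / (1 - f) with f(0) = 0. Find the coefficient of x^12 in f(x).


Apply Lagrange inversion: f = x * phi(f) with phi(t) = 1/(1 - t), so
[x^n] f = (1/n) [t^(n-1)] phi(t)^n = (1/n) [t^(n-1)] (1 - t)^(-n) = (1/n) C(2n - 2, n - 1) = C_{n-1}.
For n = 12: C_11 = C(22, 11) / 12 = 705432/12 = 58786 = 58786.

58786


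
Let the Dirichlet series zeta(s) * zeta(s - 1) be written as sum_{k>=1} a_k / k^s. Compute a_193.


Convolution gives a_k = sum_{d | k} d * 1 = sum_{d | k} d = sigma(k), the sum of positive divisors of k.
For k = 193, the divisors are 1, 193, so
sigma(193) = 1 + 193 = 194.

194


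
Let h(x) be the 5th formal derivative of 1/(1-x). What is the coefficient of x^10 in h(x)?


Differentiating 5 times: d^5/dx^5 [1/(1-x)] = 5!/(1-x)^6.
The expansion 1/(1-x)^6 = sum_{k>=0} C(k+5, 5) x^k, so the coefficient of x^n in 5!/(1-x)^6 is 5! * C(n+5, 5).
For n = 10: 120 * C(15, 5) = 120 * 3003 = 360360

360360


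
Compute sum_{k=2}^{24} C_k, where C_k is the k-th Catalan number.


C_2 through C_24: 2, 5, 14, 42, 132, 429, 1430, 4862, 16796, 58786, 208012, 742900, 2674440, 9694845, 35357670, 129644790, 477638700, 1767263190, 6564120420, 24466267020, 91482563640, 343059613650, 1289904147324
Sum = 2 + 5 + 14 + 42 + 132 + 429 + 1430 + 4862 + 16796 + 58786 + 208012 + 742900 + 2674440 + 9694845 + 35357670 + 129644790 + 477638700 + 1767263190 + 6564120420 + 24466267020 + 91482563640 + 343059613650 + 1289904147324
= 1757900019099

1757900019099


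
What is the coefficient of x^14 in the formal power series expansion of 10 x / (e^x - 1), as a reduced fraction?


The exponential generating function for Bernoulli numbers is
x / (e^x - 1) = sum_{k>=0} B_k x^k / k!.
So the coefficient of x^14 in 10 x / (e^x - 1) is 10 B_14 / 14!.
Computing: B_14 = 7/6, 14! = 87178291200, giving
10 * 7/6 / 87178291200 = 1/7472424960.

1/7472424960


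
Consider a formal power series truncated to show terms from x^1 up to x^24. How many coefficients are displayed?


From x^1 to x^24 inclusive, the count is 24 - 1 + 1 = 24.

24


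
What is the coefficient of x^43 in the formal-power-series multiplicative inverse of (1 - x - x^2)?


Let the inverse be f(x) = sum_{k>=0} a_k x^k. From f(x) * (1 - x - x^2) = 1 and matching coefficients:
 x^0: a_0 = 1.
 x^1: a_1 - a_0 = 0, so a_1 = 1.
 x^k (k >= 2): a_k - a_{k-1} - a_{k-2} = 0, i.e. a_k = a_{k-1} + a_{k-2}.
This is the Fibonacci-type recurrence shifted so that a_0 = a_1 = 1.
Iterating: a_0=1, a_1=1, a_2=2, a_3=3, a_4=5, a_5=8, a_6=13, a_7=21, a_8=34, a_9=55, ...
a_43 = 701408733.

701408733


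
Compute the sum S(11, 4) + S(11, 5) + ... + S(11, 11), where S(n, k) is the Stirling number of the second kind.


By definition, S(n, k) counts partitions of an n-set into exactly k nonempty blocks.
Computing row n = 11 for k = 4..11:
S(11, k): 145750, 246730, 179487, 63987, 11880, 1155, 55, 1
Sum = 649045.

649045


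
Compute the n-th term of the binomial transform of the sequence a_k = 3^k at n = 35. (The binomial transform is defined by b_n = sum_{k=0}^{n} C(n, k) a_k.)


With a_k = 3^k, b_n = sum_{k=0}^{n} C(n, k) 3^k = (1 + 3)^n by the binomial theorem.
For n = 35: (1 + 3)^35 = 4^35 = 1180591620717411303424.

1180591620717411303424


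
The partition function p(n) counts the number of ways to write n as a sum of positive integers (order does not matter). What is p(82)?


Using the generating function prod_{k>=1} 1/(1-x^k), we compute p(82).
By dynamic programming over parts 1 through 82:
p(82) = 20506255

20506255


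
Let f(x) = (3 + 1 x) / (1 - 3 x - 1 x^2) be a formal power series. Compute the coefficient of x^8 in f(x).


Write f(x) = sum_{k>=0} a_k x^k. Multiplying both sides by 1 - 3 x - 1 x^2 gives
(1 - 3 x - 1 x^2) sum_{k>=0} a_k x^k = 3 + 1 x.
Matching coefficients:
 x^0: a_0 = 3
 x^1: a_1 - 3 a_0 = 1  =>  a_1 = 3*3 + 1 = 10
 x^k (k >= 2): a_k = 3 a_{k-1} + 1 a_{k-2}.
Iterating: a_2 = 33, a_3 = 109, a_4 = 360, a_5 = 1189, a_6 = 3927, a_7 = 12970, a_8 = 42837.
So the coefficient of x^8 is 42837.

42837


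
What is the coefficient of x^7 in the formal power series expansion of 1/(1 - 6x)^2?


The general identity 1/(1 - c x)^r = sum_{k>=0} c^k C(k + r - 1, r - 1) x^k follows by substituting y = c x into 1/(1 - y)^r = sum_{k>=0} C(k + r - 1, r - 1) y^k.
For c = 6, r = 2, k = 7:
6^7 * C(8, 1) = 279936 * 8 = 2239488.

2239488


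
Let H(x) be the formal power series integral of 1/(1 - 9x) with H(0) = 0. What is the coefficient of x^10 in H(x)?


1/(1 - 9x) = sum_{k>=0} 9^k x^k. Integrating termwise with H(0) = 0:
H(x) = sum_{k>=0} 9^k x^(k+1) / (k+1) = sum_{m>=1} 9^(m-1) x^m / m.
For m = 10: 9^9/10 = 387420489/10 = 387420489/10.

387420489/10


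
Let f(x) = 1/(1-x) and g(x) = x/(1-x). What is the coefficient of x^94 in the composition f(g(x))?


First simplify the composition: f(g(x)) = 1/(1 - x/(1-x)) = (1-x)/((1-x) - x) = (1-x)/(1-2x).
Now extract the coefficient. Write (1-x)/(1-2x) = 1/(1-2x) - x/(1-2x).
The coefficient of x^n in 1/(1-2x) is 2^n, and in x/(1-2x) is 2^(n-1) (for n >= 1).
So the coefficient of x^94 is 2^94 - 2^93 = 19807040628566084398385987584 - 9903520314283042199192993792 = 9903520314283042199192993792.

9903520314283042199192993792


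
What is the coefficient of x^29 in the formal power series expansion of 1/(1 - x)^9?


The negative binomial / multiset identity is
1/(1 - x)^r = sum_{k>=0} C(k + r - 1, r - 1) x^k.
Here r = 9 and k = 29, so the coefficient is
C(29 + 8, 8) = C(37, 8)
= 38608020

38608020


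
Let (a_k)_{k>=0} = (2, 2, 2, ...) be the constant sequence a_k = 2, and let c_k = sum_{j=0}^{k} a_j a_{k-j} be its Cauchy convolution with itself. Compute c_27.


Since a_j = 2 for all j >= 0, the convolution sum becomes
c_k = sum_{j=0}^{k} 2 * 2 = 4 * (k + 1).
Equivalently, the generating function of (a_k) is 2/(1 - x) and its square is 4/(1 - x)^2 = sum_{k>=0} 4(k + 1) x^k.
For k = 27: 4 * 28 = 112.

112


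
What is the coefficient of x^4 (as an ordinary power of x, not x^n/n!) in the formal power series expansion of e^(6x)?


The exponential series is e^y = sum_{k>=0} y^k / k!. Substituting y = 6x gives
e^(6x) = sum_{k>=0} 6^k x^k / k!.
So the coefficient of x^n is a^n/n! with a = 6, n = 4:
6^4 / 4! = 1296/24 = 54

54


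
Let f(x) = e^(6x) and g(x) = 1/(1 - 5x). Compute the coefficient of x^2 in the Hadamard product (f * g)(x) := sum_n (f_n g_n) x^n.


Expanding: f_k = 6^k/k! (from e^(6x)) and g_k = 5^k (from 1/(1 - 5x)). So the Hadamard coefficient (f * g)_k = 6^k 5^k / k! = (30)^k / k!.
For k = 2: 30^2/2! = 900/2 = 450.

450


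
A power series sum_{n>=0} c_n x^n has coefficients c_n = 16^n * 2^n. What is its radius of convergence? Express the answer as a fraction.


By the root test (Cauchy-Hadamard), the radius is R = 1 / limsup_n |c_n|^(1/n).
Here |c_n|^(1/n) = (16^n * 2^n)^(1/n) = 16 * 2 = 32 for all n.
So R = 1/32 = 1/32.

1/32


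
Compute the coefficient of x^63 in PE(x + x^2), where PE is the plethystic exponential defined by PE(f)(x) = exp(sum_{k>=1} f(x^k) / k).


With f(x) = x + x^2, the exponent is sum_{k>=1} (x^k + x^(2k)) / k = -ln(1 - x) - ln(1 - x^2). Exponentiating:
PE(x + x^2) = 1 / ((1 - x)(1 - x^2)).
This is the generating function for partitions of n into parts of size 1 or 2. The number of 2's can be any j in 0..31, and the rest are 1's, so
[x^63] = floor(63/2) + 1 = 32.

32


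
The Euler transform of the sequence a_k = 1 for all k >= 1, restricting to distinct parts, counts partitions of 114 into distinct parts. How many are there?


Partitions of 114 into distinct parts can be computed via generating function.
Product (1+x)(1+x^2)(1+x^3)...
The coefficient of x^114 = 1378304

1378304


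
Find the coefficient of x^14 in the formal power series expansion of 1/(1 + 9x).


Write 1/(1 + c x) = 1/(1 - (-c) x) and apply the geometric-series identity
1/(1 - y) = sum_{k>=0} y^k to get 1/(1 + c x) = sum_{k>=0} (-c)^k x^k.
So the coefficient of x^k is (-c)^k = (-1)^k * c^k.
Here c = 9 and k = 14:
(-9)^14 = 1 * 22876792454961 = 22876792454961

22876792454961


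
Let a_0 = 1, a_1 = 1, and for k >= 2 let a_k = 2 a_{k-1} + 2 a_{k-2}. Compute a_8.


Iterating the recurrence forward:
a_0 = 1
a_1 = 1
a_2 = 2*1 + 2*1 = 4
a_3 = 2*4 + 2*1 = 10
a_4 = 2*10 + 2*4 = 28
a_5 = 2*28 + 2*10 = 76
a_6 = 2*76 + 2*28 = 208
a_7 = 2*208 + 2*76 = 568
a_8 = 2*568 + 2*208 = 1552
So a_8 = 1552.

1552


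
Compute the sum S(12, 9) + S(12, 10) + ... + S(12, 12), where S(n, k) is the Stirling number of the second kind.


By definition, S(n, k) counts partitions of an n-set into exactly k nonempty blocks.
Computing row n = 12 for k = 9..12:
S(12, k): 22275, 1705, 66, 1
Sum = 24047.

24047


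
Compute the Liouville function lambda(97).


The Liouville function is lambda(k) = (-1)^Omega(k), where Omega(k) counts the prime factors of k with multiplicity.
Factoring: 97 = 97, so Omega(97) = 1.
lambda(97) = (-1)^1 = -1.

-1


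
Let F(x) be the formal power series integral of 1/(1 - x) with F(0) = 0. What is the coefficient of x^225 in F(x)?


1/(1 - x) = sum_{k>=0} x^k. Integrating termwise and using F(0) = 0 gives
F(x) = sum_{k>=0} x^(k+1) / (k+1) = sum_{m>=1} x^m / m = -ln(1 - x).
So the coefficient of x^225 is 1/225 = 1/225.

1/225


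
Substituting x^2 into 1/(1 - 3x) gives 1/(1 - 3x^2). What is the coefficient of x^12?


The coefficient of x^(2m) in 1/(1 - 3x^2) is 3^m.
With n = 12 = 2*6, the coefficient is 3^6 = 729.

729
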